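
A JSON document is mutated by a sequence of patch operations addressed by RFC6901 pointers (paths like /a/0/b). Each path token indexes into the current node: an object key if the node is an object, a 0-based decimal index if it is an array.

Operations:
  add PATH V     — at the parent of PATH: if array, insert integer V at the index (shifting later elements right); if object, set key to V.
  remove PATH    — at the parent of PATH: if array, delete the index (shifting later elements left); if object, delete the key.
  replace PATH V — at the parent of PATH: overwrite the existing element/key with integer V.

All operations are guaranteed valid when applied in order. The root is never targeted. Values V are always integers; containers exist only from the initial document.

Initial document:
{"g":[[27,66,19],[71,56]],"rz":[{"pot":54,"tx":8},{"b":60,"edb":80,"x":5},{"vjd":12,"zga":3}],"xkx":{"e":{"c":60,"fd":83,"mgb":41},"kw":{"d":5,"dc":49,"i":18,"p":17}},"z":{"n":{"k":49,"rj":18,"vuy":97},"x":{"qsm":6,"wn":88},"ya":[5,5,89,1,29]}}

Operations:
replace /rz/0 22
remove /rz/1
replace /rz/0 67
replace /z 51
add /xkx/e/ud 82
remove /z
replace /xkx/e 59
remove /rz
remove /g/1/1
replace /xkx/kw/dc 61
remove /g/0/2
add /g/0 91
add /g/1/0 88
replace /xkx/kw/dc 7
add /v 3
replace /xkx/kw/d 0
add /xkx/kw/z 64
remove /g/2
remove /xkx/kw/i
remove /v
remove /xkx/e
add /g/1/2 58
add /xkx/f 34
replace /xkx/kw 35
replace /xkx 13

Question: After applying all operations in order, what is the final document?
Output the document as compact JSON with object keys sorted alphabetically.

After op 1 (replace /rz/0 22): {"g":[[27,66,19],[71,56]],"rz":[22,{"b":60,"edb":80,"x":5},{"vjd":12,"zga":3}],"xkx":{"e":{"c":60,"fd":83,"mgb":41},"kw":{"d":5,"dc":49,"i":18,"p":17}},"z":{"n":{"k":49,"rj":18,"vuy":97},"x":{"qsm":6,"wn":88},"ya":[5,5,89,1,29]}}
After op 2 (remove /rz/1): {"g":[[27,66,19],[71,56]],"rz":[22,{"vjd":12,"zga":3}],"xkx":{"e":{"c":60,"fd":83,"mgb":41},"kw":{"d":5,"dc":49,"i":18,"p":17}},"z":{"n":{"k":49,"rj":18,"vuy":97},"x":{"qsm":6,"wn":88},"ya":[5,5,89,1,29]}}
After op 3 (replace /rz/0 67): {"g":[[27,66,19],[71,56]],"rz":[67,{"vjd":12,"zga":3}],"xkx":{"e":{"c":60,"fd":83,"mgb":41},"kw":{"d":5,"dc":49,"i":18,"p":17}},"z":{"n":{"k":49,"rj":18,"vuy":97},"x":{"qsm":6,"wn":88},"ya":[5,5,89,1,29]}}
After op 4 (replace /z 51): {"g":[[27,66,19],[71,56]],"rz":[67,{"vjd":12,"zga":3}],"xkx":{"e":{"c":60,"fd":83,"mgb":41},"kw":{"d":5,"dc":49,"i":18,"p":17}},"z":51}
After op 5 (add /xkx/e/ud 82): {"g":[[27,66,19],[71,56]],"rz":[67,{"vjd":12,"zga":3}],"xkx":{"e":{"c":60,"fd":83,"mgb":41,"ud":82},"kw":{"d":5,"dc":49,"i":18,"p":17}},"z":51}
After op 6 (remove /z): {"g":[[27,66,19],[71,56]],"rz":[67,{"vjd":12,"zga":3}],"xkx":{"e":{"c":60,"fd":83,"mgb":41,"ud":82},"kw":{"d":5,"dc":49,"i":18,"p":17}}}
After op 7 (replace /xkx/e 59): {"g":[[27,66,19],[71,56]],"rz":[67,{"vjd":12,"zga":3}],"xkx":{"e":59,"kw":{"d":5,"dc":49,"i":18,"p":17}}}
After op 8 (remove /rz): {"g":[[27,66,19],[71,56]],"xkx":{"e":59,"kw":{"d":5,"dc":49,"i":18,"p":17}}}
After op 9 (remove /g/1/1): {"g":[[27,66,19],[71]],"xkx":{"e":59,"kw":{"d":5,"dc":49,"i":18,"p":17}}}
After op 10 (replace /xkx/kw/dc 61): {"g":[[27,66,19],[71]],"xkx":{"e":59,"kw":{"d":5,"dc":61,"i":18,"p":17}}}
After op 11 (remove /g/0/2): {"g":[[27,66],[71]],"xkx":{"e":59,"kw":{"d":5,"dc":61,"i":18,"p":17}}}
After op 12 (add /g/0 91): {"g":[91,[27,66],[71]],"xkx":{"e":59,"kw":{"d":5,"dc":61,"i":18,"p":17}}}
After op 13 (add /g/1/0 88): {"g":[91,[88,27,66],[71]],"xkx":{"e":59,"kw":{"d":5,"dc":61,"i":18,"p":17}}}
After op 14 (replace /xkx/kw/dc 7): {"g":[91,[88,27,66],[71]],"xkx":{"e":59,"kw":{"d":5,"dc":7,"i":18,"p":17}}}
After op 15 (add /v 3): {"g":[91,[88,27,66],[71]],"v":3,"xkx":{"e":59,"kw":{"d":5,"dc":7,"i":18,"p":17}}}
After op 16 (replace /xkx/kw/d 0): {"g":[91,[88,27,66],[71]],"v":3,"xkx":{"e":59,"kw":{"d":0,"dc":7,"i":18,"p":17}}}
After op 17 (add /xkx/kw/z 64): {"g":[91,[88,27,66],[71]],"v":3,"xkx":{"e":59,"kw":{"d":0,"dc":7,"i":18,"p":17,"z":64}}}
After op 18 (remove /g/2): {"g":[91,[88,27,66]],"v":3,"xkx":{"e":59,"kw":{"d":0,"dc":7,"i":18,"p":17,"z":64}}}
After op 19 (remove /xkx/kw/i): {"g":[91,[88,27,66]],"v":3,"xkx":{"e":59,"kw":{"d":0,"dc":7,"p":17,"z":64}}}
After op 20 (remove /v): {"g":[91,[88,27,66]],"xkx":{"e":59,"kw":{"d":0,"dc":7,"p":17,"z":64}}}
After op 21 (remove /xkx/e): {"g":[91,[88,27,66]],"xkx":{"kw":{"d":0,"dc":7,"p":17,"z":64}}}
After op 22 (add /g/1/2 58): {"g":[91,[88,27,58,66]],"xkx":{"kw":{"d":0,"dc":7,"p":17,"z":64}}}
After op 23 (add /xkx/f 34): {"g":[91,[88,27,58,66]],"xkx":{"f":34,"kw":{"d":0,"dc":7,"p":17,"z":64}}}
After op 24 (replace /xkx/kw 35): {"g":[91,[88,27,58,66]],"xkx":{"f":34,"kw":35}}
After op 25 (replace /xkx 13): {"g":[91,[88,27,58,66]],"xkx":13}

Answer: {"g":[91,[88,27,58,66]],"xkx":13}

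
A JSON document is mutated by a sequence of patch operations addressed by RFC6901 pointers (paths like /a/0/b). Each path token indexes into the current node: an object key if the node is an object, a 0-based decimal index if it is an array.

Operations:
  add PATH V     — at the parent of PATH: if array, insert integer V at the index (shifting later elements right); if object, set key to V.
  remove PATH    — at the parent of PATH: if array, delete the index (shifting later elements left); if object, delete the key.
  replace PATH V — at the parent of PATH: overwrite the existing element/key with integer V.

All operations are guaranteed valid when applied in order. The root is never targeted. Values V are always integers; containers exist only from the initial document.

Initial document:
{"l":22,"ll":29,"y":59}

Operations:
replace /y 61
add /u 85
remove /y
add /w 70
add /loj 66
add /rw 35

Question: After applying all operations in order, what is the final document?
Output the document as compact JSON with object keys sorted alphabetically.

Answer: {"l":22,"ll":29,"loj":66,"rw":35,"u":85,"w":70}

Derivation:
After op 1 (replace /y 61): {"l":22,"ll":29,"y":61}
After op 2 (add /u 85): {"l":22,"ll":29,"u":85,"y":61}
After op 3 (remove /y): {"l":22,"ll":29,"u":85}
After op 4 (add /w 70): {"l":22,"ll":29,"u":85,"w":70}
After op 5 (add /loj 66): {"l":22,"ll":29,"loj":66,"u":85,"w":70}
After op 6 (add /rw 35): {"l":22,"ll":29,"loj":66,"rw":35,"u":85,"w":70}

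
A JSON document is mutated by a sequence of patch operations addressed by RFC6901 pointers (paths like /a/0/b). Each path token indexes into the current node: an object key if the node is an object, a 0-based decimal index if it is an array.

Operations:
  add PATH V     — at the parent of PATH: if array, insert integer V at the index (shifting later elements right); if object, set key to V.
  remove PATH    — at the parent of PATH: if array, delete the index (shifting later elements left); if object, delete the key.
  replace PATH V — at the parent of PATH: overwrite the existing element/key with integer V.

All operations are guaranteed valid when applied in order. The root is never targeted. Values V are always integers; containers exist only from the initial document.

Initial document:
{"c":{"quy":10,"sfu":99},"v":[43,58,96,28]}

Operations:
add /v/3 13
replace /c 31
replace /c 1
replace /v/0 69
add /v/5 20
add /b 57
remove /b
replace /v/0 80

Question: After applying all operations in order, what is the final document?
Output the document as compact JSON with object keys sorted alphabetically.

Answer: {"c":1,"v":[80,58,96,13,28,20]}

Derivation:
After op 1 (add /v/3 13): {"c":{"quy":10,"sfu":99},"v":[43,58,96,13,28]}
After op 2 (replace /c 31): {"c":31,"v":[43,58,96,13,28]}
After op 3 (replace /c 1): {"c":1,"v":[43,58,96,13,28]}
After op 4 (replace /v/0 69): {"c":1,"v":[69,58,96,13,28]}
After op 5 (add /v/5 20): {"c":1,"v":[69,58,96,13,28,20]}
After op 6 (add /b 57): {"b":57,"c":1,"v":[69,58,96,13,28,20]}
After op 7 (remove /b): {"c":1,"v":[69,58,96,13,28,20]}
After op 8 (replace /v/0 80): {"c":1,"v":[80,58,96,13,28,20]}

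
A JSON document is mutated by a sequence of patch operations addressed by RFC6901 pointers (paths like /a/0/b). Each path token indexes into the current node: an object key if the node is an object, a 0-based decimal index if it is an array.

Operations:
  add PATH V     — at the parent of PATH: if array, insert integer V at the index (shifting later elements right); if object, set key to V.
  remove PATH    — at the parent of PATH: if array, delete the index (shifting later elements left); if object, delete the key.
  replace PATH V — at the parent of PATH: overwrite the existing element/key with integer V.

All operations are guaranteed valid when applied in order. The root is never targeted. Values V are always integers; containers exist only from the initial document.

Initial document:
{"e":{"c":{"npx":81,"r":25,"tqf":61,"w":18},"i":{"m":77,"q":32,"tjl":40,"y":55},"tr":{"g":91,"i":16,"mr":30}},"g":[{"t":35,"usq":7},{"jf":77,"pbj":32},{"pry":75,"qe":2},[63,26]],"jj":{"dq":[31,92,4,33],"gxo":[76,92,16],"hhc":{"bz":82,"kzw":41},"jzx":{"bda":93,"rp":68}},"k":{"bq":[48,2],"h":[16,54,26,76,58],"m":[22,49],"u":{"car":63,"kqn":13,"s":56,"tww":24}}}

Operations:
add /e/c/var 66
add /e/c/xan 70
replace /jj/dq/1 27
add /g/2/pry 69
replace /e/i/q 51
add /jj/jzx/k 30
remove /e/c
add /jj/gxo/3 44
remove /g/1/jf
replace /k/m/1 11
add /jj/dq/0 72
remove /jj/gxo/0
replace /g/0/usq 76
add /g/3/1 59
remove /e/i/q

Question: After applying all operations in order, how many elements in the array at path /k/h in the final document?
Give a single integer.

After op 1 (add /e/c/var 66): {"e":{"c":{"npx":81,"r":25,"tqf":61,"var":66,"w":18},"i":{"m":77,"q":32,"tjl":40,"y":55},"tr":{"g":91,"i":16,"mr":30}},"g":[{"t":35,"usq":7},{"jf":77,"pbj":32},{"pry":75,"qe":2},[63,26]],"jj":{"dq":[31,92,4,33],"gxo":[76,92,16],"hhc":{"bz":82,"kzw":41},"jzx":{"bda":93,"rp":68}},"k":{"bq":[48,2],"h":[16,54,26,76,58],"m":[22,49],"u":{"car":63,"kqn":13,"s":56,"tww":24}}}
After op 2 (add /e/c/xan 70): {"e":{"c":{"npx":81,"r":25,"tqf":61,"var":66,"w":18,"xan":70},"i":{"m":77,"q":32,"tjl":40,"y":55},"tr":{"g":91,"i":16,"mr":30}},"g":[{"t":35,"usq":7},{"jf":77,"pbj":32},{"pry":75,"qe":2},[63,26]],"jj":{"dq":[31,92,4,33],"gxo":[76,92,16],"hhc":{"bz":82,"kzw":41},"jzx":{"bda":93,"rp":68}},"k":{"bq":[48,2],"h":[16,54,26,76,58],"m":[22,49],"u":{"car":63,"kqn":13,"s":56,"tww":24}}}
After op 3 (replace /jj/dq/1 27): {"e":{"c":{"npx":81,"r":25,"tqf":61,"var":66,"w":18,"xan":70},"i":{"m":77,"q":32,"tjl":40,"y":55},"tr":{"g":91,"i":16,"mr":30}},"g":[{"t":35,"usq":7},{"jf":77,"pbj":32},{"pry":75,"qe":2},[63,26]],"jj":{"dq":[31,27,4,33],"gxo":[76,92,16],"hhc":{"bz":82,"kzw":41},"jzx":{"bda":93,"rp":68}},"k":{"bq":[48,2],"h":[16,54,26,76,58],"m":[22,49],"u":{"car":63,"kqn":13,"s":56,"tww":24}}}
After op 4 (add /g/2/pry 69): {"e":{"c":{"npx":81,"r":25,"tqf":61,"var":66,"w":18,"xan":70},"i":{"m":77,"q":32,"tjl":40,"y":55},"tr":{"g":91,"i":16,"mr":30}},"g":[{"t":35,"usq":7},{"jf":77,"pbj":32},{"pry":69,"qe":2},[63,26]],"jj":{"dq":[31,27,4,33],"gxo":[76,92,16],"hhc":{"bz":82,"kzw":41},"jzx":{"bda":93,"rp":68}},"k":{"bq":[48,2],"h":[16,54,26,76,58],"m":[22,49],"u":{"car":63,"kqn":13,"s":56,"tww":24}}}
After op 5 (replace /e/i/q 51): {"e":{"c":{"npx":81,"r":25,"tqf":61,"var":66,"w":18,"xan":70},"i":{"m":77,"q":51,"tjl":40,"y":55},"tr":{"g":91,"i":16,"mr":30}},"g":[{"t":35,"usq":7},{"jf":77,"pbj":32},{"pry":69,"qe":2},[63,26]],"jj":{"dq":[31,27,4,33],"gxo":[76,92,16],"hhc":{"bz":82,"kzw":41},"jzx":{"bda":93,"rp":68}},"k":{"bq":[48,2],"h":[16,54,26,76,58],"m":[22,49],"u":{"car":63,"kqn":13,"s":56,"tww":24}}}
After op 6 (add /jj/jzx/k 30): {"e":{"c":{"npx":81,"r":25,"tqf":61,"var":66,"w":18,"xan":70},"i":{"m":77,"q":51,"tjl":40,"y":55},"tr":{"g":91,"i":16,"mr":30}},"g":[{"t":35,"usq":7},{"jf":77,"pbj":32},{"pry":69,"qe":2},[63,26]],"jj":{"dq":[31,27,4,33],"gxo":[76,92,16],"hhc":{"bz":82,"kzw":41},"jzx":{"bda":93,"k":30,"rp":68}},"k":{"bq":[48,2],"h":[16,54,26,76,58],"m":[22,49],"u":{"car":63,"kqn":13,"s":56,"tww":24}}}
After op 7 (remove /e/c): {"e":{"i":{"m":77,"q":51,"tjl":40,"y":55},"tr":{"g":91,"i":16,"mr":30}},"g":[{"t":35,"usq":7},{"jf":77,"pbj":32},{"pry":69,"qe":2},[63,26]],"jj":{"dq":[31,27,4,33],"gxo":[76,92,16],"hhc":{"bz":82,"kzw":41},"jzx":{"bda":93,"k":30,"rp":68}},"k":{"bq":[48,2],"h":[16,54,26,76,58],"m":[22,49],"u":{"car":63,"kqn":13,"s":56,"tww":24}}}
After op 8 (add /jj/gxo/3 44): {"e":{"i":{"m":77,"q":51,"tjl":40,"y":55},"tr":{"g":91,"i":16,"mr":30}},"g":[{"t":35,"usq":7},{"jf":77,"pbj":32},{"pry":69,"qe":2},[63,26]],"jj":{"dq":[31,27,4,33],"gxo":[76,92,16,44],"hhc":{"bz":82,"kzw":41},"jzx":{"bda":93,"k":30,"rp":68}},"k":{"bq":[48,2],"h":[16,54,26,76,58],"m":[22,49],"u":{"car":63,"kqn":13,"s":56,"tww":24}}}
After op 9 (remove /g/1/jf): {"e":{"i":{"m":77,"q":51,"tjl":40,"y":55},"tr":{"g":91,"i":16,"mr":30}},"g":[{"t":35,"usq":7},{"pbj":32},{"pry":69,"qe":2},[63,26]],"jj":{"dq":[31,27,4,33],"gxo":[76,92,16,44],"hhc":{"bz":82,"kzw":41},"jzx":{"bda":93,"k":30,"rp":68}},"k":{"bq":[48,2],"h":[16,54,26,76,58],"m":[22,49],"u":{"car":63,"kqn":13,"s":56,"tww":24}}}
After op 10 (replace /k/m/1 11): {"e":{"i":{"m":77,"q":51,"tjl":40,"y":55},"tr":{"g":91,"i":16,"mr":30}},"g":[{"t":35,"usq":7},{"pbj":32},{"pry":69,"qe":2},[63,26]],"jj":{"dq":[31,27,4,33],"gxo":[76,92,16,44],"hhc":{"bz":82,"kzw":41},"jzx":{"bda":93,"k":30,"rp":68}},"k":{"bq":[48,2],"h":[16,54,26,76,58],"m":[22,11],"u":{"car":63,"kqn":13,"s":56,"tww":24}}}
After op 11 (add /jj/dq/0 72): {"e":{"i":{"m":77,"q":51,"tjl":40,"y":55},"tr":{"g":91,"i":16,"mr":30}},"g":[{"t":35,"usq":7},{"pbj":32},{"pry":69,"qe":2},[63,26]],"jj":{"dq":[72,31,27,4,33],"gxo":[76,92,16,44],"hhc":{"bz":82,"kzw":41},"jzx":{"bda":93,"k":30,"rp":68}},"k":{"bq":[48,2],"h":[16,54,26,76,58],"m":[22,11],"u":{"car":63,"kqn":13,"s":56,"tww":24}}}
After op 12 (remove /jj/gxo/0): {"e":{"i":{"m":77,"q":51,"tjl":40,"y":55},"tr":{"g":91,"i":16,"mr":30}},"g":[{"t":35,"usq":7},{"pbj":32},{"pry":69,"qe":2},[63,26]],"jj":{"dq":[72,31,27,4,33],"gxo":[92,16,44],"hhc":{"bz":82,"kzw":41},"jzx":{"bda":93,"k":30,"rp":68}},"k":{"bq":[48,2],"h":[16,54,26,76,58],"m":[22,11],"u":{"car":63,"kqn":13,"s":56,"tww":24}}}
After op 13 (replace /g/0/usq 76): {"e":{"i":{"m":77,"q":51,"tjl":40,"y":55},"tr":{"g":91,"i":16,"mr":30}},"g":[{"t":35,"usq":76},{"pbj":32},{"pry":69,"qe":2},[63,26]],"jj":{"dq":[72,31,27,4,33],"gxo":[92,16,44],"hhc":{"bz":82,"kzw":41},"jzx":{"bda":93,"k":30,"rp":68}},"k":{"bq":[48,2],"h":[16,54,26,76,58],"m":[22,11],"u":{"car":63,"kqn":13,"s":56,"tww":24}}}
After op 14 (add /g/3/1 59): {"e":{"i":{"m":77,"q":51,"tjl":40,"y":55},"tr":{"g":91,"i":16,"mr":30}},"g":[{"t":35,"usq":76},{"pbj":32},{"pry":69,"qe":2},[63,59,26]],"jj":{"dq":[72,31,27,4,33],"gxo":[92,16,44],"hhc":{"bz":82,"kzw":41},"jzx":{"bda":93,"k":30,"rp":68}},"k":{"bq":[48,2],"h":[16,54,26,76,58],"m":[22,11],"u":{"car":63,"kqn":13,"s":56,"tww":24}}}
After op 15 (remove /e/i/q): {"e":{"i":{"m":77,"tjl":40,"y":55},"tr":{"g":91,"i":16,"mr":30}},"g":[{"t":35,"usq":76},{"pbj":32},{"pry":69,"qe":2},[63,59,26]],"jj":{"dq":[72,31,27,4,33],"gxo":[92,16,44],"hhc":{"bz":82,"kzw":41},"jzx":{"bda":93,"k":30,"rp":68}},"k":{"bq":[48,2],"h":[16,54,26,76,58],"m":[22,11],"u":{"car":63,"kqn":13,"s":56,"tww":24}}}
Size at path /k/h: 5

Answer: 5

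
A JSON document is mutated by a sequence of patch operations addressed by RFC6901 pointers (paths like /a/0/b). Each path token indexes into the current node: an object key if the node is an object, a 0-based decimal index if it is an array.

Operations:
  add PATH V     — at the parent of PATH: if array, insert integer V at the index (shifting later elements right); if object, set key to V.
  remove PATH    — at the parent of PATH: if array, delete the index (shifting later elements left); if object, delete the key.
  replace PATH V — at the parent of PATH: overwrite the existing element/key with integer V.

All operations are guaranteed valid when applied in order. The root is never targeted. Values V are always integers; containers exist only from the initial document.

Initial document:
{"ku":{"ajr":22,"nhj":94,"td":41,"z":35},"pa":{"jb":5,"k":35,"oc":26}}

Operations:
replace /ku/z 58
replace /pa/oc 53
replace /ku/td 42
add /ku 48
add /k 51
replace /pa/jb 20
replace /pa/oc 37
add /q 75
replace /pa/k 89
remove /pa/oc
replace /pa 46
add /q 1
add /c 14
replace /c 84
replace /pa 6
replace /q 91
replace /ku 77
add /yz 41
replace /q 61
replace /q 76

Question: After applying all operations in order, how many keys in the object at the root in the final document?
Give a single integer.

Answer: 6

Derivation:
After op 1 (replace /ku/z 58): {"ku":{"ajr":22,"nhj":94,"td":41,"z":58},"pa":{"jb":5,"k":35,"oc":26}}
After op 2 (replace /pa/oc 53): {"ku":{"ajr":22,"nhj":94,"td":41,"z":58},"pa":{"jb":5,"k":35,"oc":53}}
After op 3 (replace /ku/td 42): {"ku":{"ajr":22,"nhj":94,"td":42,"z":58},"pa":{"jb":5,"k":35,"oc":53}}
After op 4 (add /ku 48): {"ku":48,"pa":{"jb":5,"k":35,"oc":53}}
After op 5 (add /k 51): {"k":51,"ku":48,"pa":{"jb":5,"k":35,"oc":53}}
After op 6 (replace /pa/jb 20): {"k":51,"ku":48,"pa":{"jb":20,"k":35,"oc":53}}
After op 7 (replace /pa/oc 37): {"k":51,"ku":48,"pa":{"jb":20,"k":35,"oc":37}}
After op 8 (add /q 75): {"k":51,"ku":48,"pa":{"jb":20,"k":35,"oc":37},"q":75}
After op 9 (replace /pa/k 89): {"k":51,"ku":48,"pa":{"jb":20,"k":89,"oc":37},"q":75}
After op 10 (remove /pa/oc): {"k":51,"ku":48,"pa":{"jb":20,"k":89},"q":75}
After op 11 (replace /pa 46): {"k":51,"ku":48,"pa":46,"q":75}
After op 12 (add /q 1): {"k":51,"ku":48,"pa":46,"q":1}
After op 13 (add /c 14): {"c":14,"k":51,"ku":48,"pa":46,"q":1}
After op 14 (replace /c 84): {"c":84,"k":51,"ku":48,"pa":46,"q":1}
After op 15 (replace /pa 6): {"c":84,"k":51,"ku":48,"pa":6,"q":1}
After op 16 (replace /q 91): {"c":84,"k":51,"ku":48,"pa":6,"q":91}
After op 17 (replace /ku 77): {"c":84,"k":51,"ku":77,"pa":6,"q":91}
After op 18 (add /yz 41): {"c":84,"k":51,"ku":77,"pa":6,"q":91,"yz":41}
After op 19 (replace /q 61): {"c":84,"k":51,"ku":77,"pa":6,"q":61,"yz":41}
After op 20 (replace /q 76): {"c":84,"k":51,"ku":77,"pa":6,"q":76,"yz":41}
Size at the root: 6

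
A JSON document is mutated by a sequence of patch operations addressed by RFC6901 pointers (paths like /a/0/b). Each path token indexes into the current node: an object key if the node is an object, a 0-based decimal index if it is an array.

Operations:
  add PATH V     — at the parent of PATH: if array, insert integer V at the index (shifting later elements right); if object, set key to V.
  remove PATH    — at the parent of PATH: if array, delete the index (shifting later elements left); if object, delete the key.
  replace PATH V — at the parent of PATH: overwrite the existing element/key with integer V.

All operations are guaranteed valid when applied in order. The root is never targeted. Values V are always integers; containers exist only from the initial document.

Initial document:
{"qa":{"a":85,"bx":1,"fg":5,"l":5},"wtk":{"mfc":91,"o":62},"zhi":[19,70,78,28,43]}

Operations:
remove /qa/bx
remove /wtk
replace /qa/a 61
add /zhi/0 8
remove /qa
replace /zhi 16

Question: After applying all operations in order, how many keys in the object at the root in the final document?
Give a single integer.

Answer: 1

Derivation:
After op 1 (remove /qa/bx): {"qa":{"a":85,"fg":5,"l":5},"wtk":{"mfc":91,"o":62},"zhi":[19,70,78,28,43]}
After op 2 (remove /wtk): {"qa":{"a":85,"fg":5,"l":5},"zhi":[19,70,78,28,43]}
After op 3 (replace /qa/a 61): {"qa":{"a":61,"fg":5,"l":5},"zhi":[19,70,78,28,43]}
After op 4 (add /zhi/0 8): {"qa":{"a":61,"fg":5,"l":5},"zhi":[8,19,70,78,28,43]}
After op 5 (remove /qa): {"zhi":[8,19,70,78,28,43]}
After op 6 (replace /zhi 16): {"zhi":16}
Size at the root: 1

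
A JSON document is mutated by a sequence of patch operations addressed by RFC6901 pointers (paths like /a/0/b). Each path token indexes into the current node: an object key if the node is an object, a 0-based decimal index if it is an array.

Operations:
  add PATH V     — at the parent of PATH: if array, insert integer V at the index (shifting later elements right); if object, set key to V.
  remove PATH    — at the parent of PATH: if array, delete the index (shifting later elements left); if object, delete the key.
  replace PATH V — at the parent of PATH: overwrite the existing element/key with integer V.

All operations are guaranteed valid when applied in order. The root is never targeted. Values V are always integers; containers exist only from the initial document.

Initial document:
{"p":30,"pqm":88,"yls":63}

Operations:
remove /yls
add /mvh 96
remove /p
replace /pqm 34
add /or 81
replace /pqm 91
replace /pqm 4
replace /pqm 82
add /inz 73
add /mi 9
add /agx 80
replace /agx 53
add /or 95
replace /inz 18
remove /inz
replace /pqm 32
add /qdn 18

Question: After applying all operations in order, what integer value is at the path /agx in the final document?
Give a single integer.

Answer: 53

Derivation:
After op 1 (remove /yls): {"p":30,"pqm":88}
After op 2 (add /mvh 96): {"mvh":96,"p":30,"pqm":88}
After op 3 (remove /p): {"mvh":96,"pqm":88}
After op 4 (replace /pqm 34): {"mvh":96,"pqm":34}
After op 5 (add /or 81): {"mvh":96,"or":81,"pqm":34}
After op 6 (replace /pqm 91): {"mvh":96,"or":81,"pqm":91}
After op 7 (replace /pqm 4): {"mvh":96,"or":81,"pqm":4}
After op 8 (replace /pqm 82): {"mvh":96,"or":81,"pqm":82}
After op 9 (add /inz 73): {"inz":73,"mvh":96,"or":81,"pqm":82}
After op 10 (add /mi 9): {"inz":73,"mi":9,"mvh":96,"or":81,"pqm":82}
After op 11 (add /agx 80): {"agx":80,"inz":73,"mi":9,"mvh":96,"or":81,"pqm":82}
After op 12 (replace /agx 53): {"agx":53,"inz":73,"mi":9,"mvh":96,"or":81,"pqm":82}
After op 13 (add /or 95): {"agx":53,"inz":73,"mi":9,"mvh":96,"or":95,"pqm":82}
After op 14 (replace /inz 18): {"agx":53,"inz":18,"mi":9,"mvh":96,"or":95,"pqm":82}
After op 15 (remove /inz): {"agx":53,"mi":9,"mvh":96,"or":95,"pqm":82}
After op 16 (replace /pqm 32): {"agx":53,"mi":9,"mvh":96,"or":95,"pqm":32}
After op 17 (add /qdn 18): {"agx":53,"mi":9,"mvh":96,"or":95,"pqm":32,"qdn":18}
Value at /agx: 53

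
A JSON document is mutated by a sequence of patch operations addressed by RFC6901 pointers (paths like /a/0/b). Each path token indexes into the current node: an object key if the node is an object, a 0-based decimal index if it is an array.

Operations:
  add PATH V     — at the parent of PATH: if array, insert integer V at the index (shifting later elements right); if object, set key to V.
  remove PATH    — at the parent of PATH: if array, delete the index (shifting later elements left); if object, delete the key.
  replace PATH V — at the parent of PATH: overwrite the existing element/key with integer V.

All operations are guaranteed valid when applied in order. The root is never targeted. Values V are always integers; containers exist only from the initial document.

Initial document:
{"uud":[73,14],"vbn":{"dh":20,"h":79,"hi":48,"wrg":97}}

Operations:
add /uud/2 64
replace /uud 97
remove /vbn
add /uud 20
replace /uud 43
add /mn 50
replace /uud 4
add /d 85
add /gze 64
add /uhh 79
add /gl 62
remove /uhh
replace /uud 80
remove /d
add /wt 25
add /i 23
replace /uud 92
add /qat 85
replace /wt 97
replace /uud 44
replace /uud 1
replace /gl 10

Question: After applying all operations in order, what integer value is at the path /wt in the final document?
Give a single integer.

Answer: 97

Derivation:
After op 1 (add /uud/2 64): {"uud":[73,14,64],"vbn":{"dh":20,"h":79,"hi":48,"wrg":97}}
After op 2 (replace /uud 97): {"uud":97,"vbn":{"dh":20,"h":79,"hi":48,"wrg":97}}
After op 3 (remove /vbn): {"uud":97}
After op 4 (add /uud 20): {"uud":20}
After op 5 (replace /uud 43): {"uud":43}
After op 6 (add /mn 50): {"mn":50,"uud":43}
After op 7 (replace /uud 4): {"mn":50,"uud":4}
After op 8 (add /d 85): {"d":85,"mn":50,"uud":4}
After op 9 (add /gze 64): {"d":85,"gze":64,"mn":50,"uud":4}
After op 10 (add /uhh 79): {"d":85,"gze":64,"mn":50,"uhh":79,"uud":4}
After op 11 (add /gl 62): {"d":85,"gl":62,"gze":64,"mn":50,"uhh":79,"uud":4}
After op 12 (remove /uhh): {"d":85,"gl":62,"gze":64,"mn":50,"uud":4}
After op 13 (replace /uud 80): {"d":85,"gl":62,"gze":64,"mn":50,"uud":80}
After op 14 (remove /d): {"gl":62,"gze":64,"mn":50,"uud":80}
After op 15 (add /wt 25): {"gl":62,"gze":64,"mn":50,"uud":80,"wt":25}
After op 16 (add /i 23): {"gl":62,"gze":64,"i":23,"mn":50,"uud":80,"wt":25}
After op 17 (replace /uud 92): {"gl":62,"gze":64,"i":23,"mn":50,"uud":92,"wt":25}
After op 18 (add /qat 85): {"gl":62,"gze":64,"i":23,"mn":50,"qat":85,"uud":92,"wt":25}
After op 19 (replace /wt 97): {"gl":62,"gze":64,"i":23,"mn":50,"qat":85,"uud":92,"wt":97}
After op 20 (replace /uud 44): {"gl":62,"gze":64,"i":23,"mn":50,"qat":85,"uud":44,"wt":97}
After op 21 (replace /uud 1): {"gl":62,"gze":64,"i":23,"mn":50,"qat":85,"uud":1,"wt":97}
After op 22 (replace /gl 10): {"gl":10,"gze":64,"i":23,"mn":50,"qat":85,"uud":1,"wt":97}
Value at /wt: 97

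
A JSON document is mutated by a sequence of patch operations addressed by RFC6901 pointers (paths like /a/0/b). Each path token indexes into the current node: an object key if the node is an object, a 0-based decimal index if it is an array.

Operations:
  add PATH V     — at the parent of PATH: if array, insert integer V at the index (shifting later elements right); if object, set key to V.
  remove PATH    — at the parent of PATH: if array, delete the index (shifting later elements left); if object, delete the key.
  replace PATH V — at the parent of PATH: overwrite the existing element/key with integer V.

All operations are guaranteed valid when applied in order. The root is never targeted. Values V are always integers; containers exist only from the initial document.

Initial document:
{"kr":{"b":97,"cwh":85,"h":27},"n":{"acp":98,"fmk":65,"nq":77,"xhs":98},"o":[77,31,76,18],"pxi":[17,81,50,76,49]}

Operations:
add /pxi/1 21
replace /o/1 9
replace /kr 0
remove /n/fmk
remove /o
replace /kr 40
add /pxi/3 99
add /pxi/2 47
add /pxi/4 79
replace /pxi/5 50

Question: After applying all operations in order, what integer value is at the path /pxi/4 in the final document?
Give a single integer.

After op 1 (add /pxi/1 21): {"kr":{"b":97,"cwh":85,"h":27},"n":{"acp":98,"fmk":65,"nq":77,"xhs":98},"o":[77,31,76,18],"pxi":[17,21,81,50,76,49]}
After op 2 (replace /o/1 9): {"kr":{"b":97,"cwh":85,"h":27},"n":{"acp":98,"fmk":65,"nq":77,"xhs":98},"o":[77,9,76,18],"pxi":[17,21,81,50,76,49]}
After op 3 (replace /kr 0): {"kr":0,"n":{"acp":98,"fmk":65,"nq":77,"xhs":98},"o":[77,9,76,18],"pxi":[17,21,81,50,76,49]}
After op 4 (remove /n/fmk): {"kr":0,"n":{"acp":98,"nq":77,"xhs":98},"o":[77,9,76,18],"pxi":[17,21,81,50,76,49]}
After op 5 (remove /o): {"kr":0,"n":{"acp":98,"nq":77,"xhs":98},"pxi":[17,21,81,50,76,49]}
After op 6 (replace /kr 40): {"kr":40,"n":{"acp":98,"nq":77,"xhs":98},"pxi":[17,21,81,50,76,49]}
After op 7 (add /pxi/3 99): {"kr":40,"n":{"acp":98,"nq":77,"xhs":98},"pxi":[17,21,81,99,50,76,49]}
After op 8 (add /pxi/2 47): {"kr":40,"n":{"acp":98,"nq":77,"xhs":98},"pxi":[17,21,47,81,99,50,76,49]}
After op 9 (add /pxi/4 79): {"kr":40,"n":{"acp":98,"nq":77,"xhs":98},"pxi":[17,21,47,81,79,99,50,76,49]}
After op 10 (replace /pxi/5 50): {"kr":40,"n":{"acp":98,"nq":77,"xhs":98},"pxi":[17,21,47,81,79,50,50,76,49]}
Value at /pxi/4: 79

Answer: 79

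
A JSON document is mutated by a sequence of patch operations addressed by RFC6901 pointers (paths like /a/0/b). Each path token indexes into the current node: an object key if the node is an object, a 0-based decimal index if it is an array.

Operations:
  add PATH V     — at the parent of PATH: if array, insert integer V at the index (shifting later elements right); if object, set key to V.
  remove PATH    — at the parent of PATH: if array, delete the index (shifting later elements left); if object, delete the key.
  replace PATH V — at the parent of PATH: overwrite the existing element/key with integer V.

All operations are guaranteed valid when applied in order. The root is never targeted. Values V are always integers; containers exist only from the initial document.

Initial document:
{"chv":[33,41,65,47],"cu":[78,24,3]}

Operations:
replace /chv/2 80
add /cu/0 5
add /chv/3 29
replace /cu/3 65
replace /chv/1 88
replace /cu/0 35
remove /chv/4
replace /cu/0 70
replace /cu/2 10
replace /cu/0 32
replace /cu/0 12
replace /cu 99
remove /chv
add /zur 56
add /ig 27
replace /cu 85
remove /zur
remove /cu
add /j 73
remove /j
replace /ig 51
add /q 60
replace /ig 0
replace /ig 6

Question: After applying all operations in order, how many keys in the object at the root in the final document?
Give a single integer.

Answer: 2

Derivation:
After op 1 (replace /chv/2 80): {"chv":[33,41,80,47],"cu":[78,24,3]}
After op 2 (add /cu/0 5): {"chv":[33,41,80,47],"cu":[5,78,24,3]}
After op 3 (add /chv/3 29): {"chv":[33,41,80,29,47],"cu":[5,78,24,3]}
After op 4 (replace /cu/3 65): {"chv":[33,41,80,29,47],"cu":[5,78,24,65]}
After op 5 (replace /chv/1 88): {"chv":[33,88,80,29,47],"cu":[5,78,24,65]}
After op 6 (replace /cu/0 35): {"chv":[33,88,80,29,47],"cu":[35,78,24,65]}
After op 7 (remove /chv/4): {"chv":[33,88,80,29],"cu":[35,78,24,65]}
After op 8 (replace /cu/0 70): {"chv":[33,88,80,29],"cu":[70,78,24,65]}
After op 9 (replace /cu/2 10): {"chv":[33,88,80,29],"cu":[70,78,10,65]}
After op 10 (replace /cu/0 32): {"chv":[33,88,80,29],"cu":[32,78,10,65]}
After op 11 (replace /cu/0 12): {"chv":[33,88,80,29],"cu":[12,78,10,65]}
After op 12 (replace /cu 99): {"chv":[33,88,80,29],"cu":99}
After op 13 (remove /chv): {"cu":99}
After op 14 (add /zur 56): {"cu":99,"zur":56}
After op 15 (add /ig 27): {"cu":99,"ig":27,"zur":56}
After op 16 (replace /cu 85): {"cu":85,"ig":27,"zur":56}
After op 17 (remove /zur): {"cu":85,"ig":27}
After op 18 (remove /cu): {"ig":27}
After op 19 (add /j 73): {"ig":27,"j":73}
After op 20 (remove /j): {"ig":27}
After op 21 (replace /ig 51): {"ig":51}
After op 22 (add /q 60): {"ig":51,"q":60}
After op 23 (replace /ig 0): {"ig":0,"q":60}
After op 24 (replace /ig 6): {"ig":6,"q":60}
Size at the root: 2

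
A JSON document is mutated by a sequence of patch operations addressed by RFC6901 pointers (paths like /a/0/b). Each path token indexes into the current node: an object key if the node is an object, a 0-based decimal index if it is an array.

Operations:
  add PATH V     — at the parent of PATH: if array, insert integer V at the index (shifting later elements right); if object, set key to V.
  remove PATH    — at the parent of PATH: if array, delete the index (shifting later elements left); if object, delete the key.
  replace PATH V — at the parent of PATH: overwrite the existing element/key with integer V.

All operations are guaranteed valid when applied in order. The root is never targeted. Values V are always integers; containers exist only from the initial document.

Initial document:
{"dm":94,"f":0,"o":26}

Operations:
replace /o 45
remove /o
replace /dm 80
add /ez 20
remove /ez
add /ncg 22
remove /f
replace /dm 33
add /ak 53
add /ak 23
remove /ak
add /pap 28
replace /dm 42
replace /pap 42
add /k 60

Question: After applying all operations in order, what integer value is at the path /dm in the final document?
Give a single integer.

After op 1 (replace /o 45): {"dm":94,"f":0,"o":45}
After op 2 (remove /o): {"dm":94,"f":0}
After op 3 (replace /dm 80): {"dm":80,"f":0}
After op 4 (add /ez 20): {"dm":80,"ez":20,"f":0}
After op 5 (remove /ez): {"dm":80,"f":0}
After op 6 (add /ncg 22): {"dm":80,"f":0,"ncg":22}
After op 7 (remove /f): {"dm":80,"ncg":22}
After op 8 (replace /dm 33): {"dm":33,"ncg":22}
After op 9 (add /ak 53): {"ak":53,"dm":33,"ncg":22}
After op 10 (add /ak 23): {"ak":23,"dm":33,"ncg":22}
After op 11 (remove /ak): {"dm":33,"ncg":22}
After op 12 (add /pap 28): {"dm":33,"ncg":22,"pap":28}
After op 13 (replace /dm 42): {"dm":42,"ncg":22,"pap":28}
After op 14 (replace /pap 42): {"dm":42,"ncg":22,"pap":42}
After op 15 (add /k 60): {"dm":42,"k":60,"ncg":22,"pap":42}
Value at /dm: 42

Answer: 42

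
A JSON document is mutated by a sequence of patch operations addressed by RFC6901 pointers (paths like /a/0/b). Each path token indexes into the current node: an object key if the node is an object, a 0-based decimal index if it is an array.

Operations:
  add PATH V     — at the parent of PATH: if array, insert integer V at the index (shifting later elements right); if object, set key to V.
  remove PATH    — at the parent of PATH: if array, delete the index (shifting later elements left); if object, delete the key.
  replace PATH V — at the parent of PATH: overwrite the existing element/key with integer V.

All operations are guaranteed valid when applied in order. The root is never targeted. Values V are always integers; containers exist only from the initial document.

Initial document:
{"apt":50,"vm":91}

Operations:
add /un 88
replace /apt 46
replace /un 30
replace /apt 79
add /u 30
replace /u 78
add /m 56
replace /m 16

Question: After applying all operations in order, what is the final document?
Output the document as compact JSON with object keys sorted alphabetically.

Answer: {"apt":79,"m":16,"u":78,"un":30,"vm":91}

Derivation:
After op 1 (add /un 88): {"apt":50,"un":88,"vm":91}
After op 2 (replace /apt 46): {"apt":46,"un":88,"vm":91}
After op 3 (replace /un 30): {"apt":46,"un":30,"vm":91}
After op 4 (replace /apt 79): {"apt":79,"un":30,"vm":91}
After op 5 (add /u 30): {"apt":79,"u":30,"un":30,"vm":91}
After op 6 (replace /u 78): {"apt":79,"u":78,"un":30,"vm":91}
After op 7 (add /m 56): {"apt":79,"m":56,"u":78,"un":30,"vm":91}
After op 8 (replace /m 16): {"apt":79,"m":16,"u":78,"un":30,"vm":91}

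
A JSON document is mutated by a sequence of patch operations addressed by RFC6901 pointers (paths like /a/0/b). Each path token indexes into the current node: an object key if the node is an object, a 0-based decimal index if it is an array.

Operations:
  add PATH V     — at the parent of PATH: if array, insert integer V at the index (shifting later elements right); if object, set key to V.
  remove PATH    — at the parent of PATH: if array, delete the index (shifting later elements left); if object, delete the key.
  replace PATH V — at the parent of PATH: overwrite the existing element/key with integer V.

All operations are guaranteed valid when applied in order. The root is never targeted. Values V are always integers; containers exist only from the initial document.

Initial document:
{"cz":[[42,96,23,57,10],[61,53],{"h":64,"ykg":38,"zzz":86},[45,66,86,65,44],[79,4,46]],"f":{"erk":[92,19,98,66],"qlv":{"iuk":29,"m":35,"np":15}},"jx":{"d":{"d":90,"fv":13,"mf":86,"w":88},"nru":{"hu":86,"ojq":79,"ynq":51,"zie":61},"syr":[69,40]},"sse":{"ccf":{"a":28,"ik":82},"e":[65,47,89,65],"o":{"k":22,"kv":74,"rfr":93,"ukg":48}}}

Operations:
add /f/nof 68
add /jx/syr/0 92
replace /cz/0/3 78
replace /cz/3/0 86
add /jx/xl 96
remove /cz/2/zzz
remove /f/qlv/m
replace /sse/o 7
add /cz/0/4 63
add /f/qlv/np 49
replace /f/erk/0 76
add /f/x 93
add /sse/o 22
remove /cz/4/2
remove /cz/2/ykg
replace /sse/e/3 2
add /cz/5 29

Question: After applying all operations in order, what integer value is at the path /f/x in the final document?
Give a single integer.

Answer: 93

Derivation:
After op 1 (add /f/nof 68): {"cz":[[42,96,23,57,10],[61,53],{"h":64,"ykg":38,"zzz":86},[45,66,86,65,44],[79,4,46]],"f":{"erk":[92,19,98,66],"nof":68,"qlv":{"iuk":29,"m":35,"np":15}},"jx":{"d":{"d":90,"fv":13,"mf":86,"w":88},"nru":{"hu":86,"ojq":79,"ynq":51,"zie":61},"syr":[69,40]},"sse":{"ccf":{"a":28,"ik":82},"e":[65,47,89,65],"o":{"k":22,"kv":74,"rfr":93,"ukg":48}}}
After op 2 (add /jx/syr/0 92): {"cz":[[42,96,23,57,10],[61,53],{"h":64,"ykg":38,"zzz":86},[45,66,86,65,44],[79,4,46]],"f":{"erk":[92,19,98,66],"nof":68,"qlv":{"iuk":29,"m":35,"np":15}},"jx":{"d":{"d":90,"fv":13,"mf":86,"w":88},"nru":{"hu":86,"ojq":79,"ynq":51,"zie":61},"syr":[92,69,40]},"sse":{"ccf":{"a":28,"ik":82},"e":[65,47,89,65],"o":{"k":22,"kv":74,"rfr":93,"ukg":48}}}
After op 3 (replace /cz/0/3 78): {"cz":[[42,96,23,78,10],[61,53],{"h":64,"ykg":38,"zzz":86},[45,66,86,65,44],[79,4,46]],"f":{"erk":[92,19,98,66],"nof":68,"qlv":{"iuk":29,"m":35,"np":15}},"jx":{"d":{"d":90,"fv":13,"mf":86,"w":88},"nru":{"hu":86,"ojq":79,"ynq":51,"zie":61},"syr":[92,69,40]},"sse":{"ccf":{"a":28,"ik":82},"e":[65,47,89,65],"o":{"k":22,"kv":74,"rfr":93,"ukg":48}}}
After op 4 (replace /cz/3/0 86): {"cz":[[42,96,23,78,10],[61,53],{"h":64,"ykg":38,"zzz":86},[86,66,86,65,44],[79,4,46]],"f":{"erk":[92,19,98,66],"nof":68,"qlv":{"iuk":29,"m":35,"np":15}},"jx":{"d":{"d":90,"fv":13,"mf":86,"w":88},"nru":{"hu":86,"ojq":79,"ynq":51,"zie":61},"syr":[92,69,40]},"sse":{"ccf":{"a":28,"ik":82},"e":[65,47,89,65],"o":{"k":22,"kv":74,"rfr":93,"ukg":48}}}
After op 5 (add /jx/xl 96): {"cz":[[42,96,23,78,10],[61,53],{"h":64,"ykg":38,"zzz":86},[86,66,86,65,44],[79,4,46]],"f":{"erk":[92,19,98,66],"nof":68,"qlv":{"iuk":29,"m":35,"np":15}},"jx":{"d":{"d":90,"fv":13,"mf":86,"w":88},"nru":{"hu":86,"ojq":79,"ynq":51,"zie":61},"syr":[92,69,40],"xl":96},"sse":{"ccf":{"a":28,"ik":82},"e":[65,47,89,65],"o":{"k":22,"kv":74,"rfr":93,"ukg":48}}}
After op 6 (remove /cz/2/zzz): {"cz":[[42,96,23,78,10],[61,53],{"h":64,"ykg":38},[86,66,86,65,44],[79,4,46]],"f":{"erk":[92,19,98,66],"nof":68,"qlv":{"iuk":29,"m":35,"np":15}},"jx":{"d":{"d":90,"fv":13,"mf":86,"w":88},"nru":{"hu":86,"ojq":79,"ynq":51,"zie":61},"syr":[92,69,40],"xl":96},"sse":{"ccf":{"a":28,"ik":82},"e":[65,47,89,65],"o":{"k":22,"kv":74,"rfr":93,"ukg":48}}}
After op 7 (remove /f/qlv/m): {"cz":[[42,96,23,78,10],[61,53],{"h":64,"ykg":38},[86,66,86,65,44],[79,4,46]],"f":{"erk":[92,19,98,66],"nof":68,"qlv":{"iuk":29,"np":15}},"jx":{"d":{"d":90,"fv":13,"mf":86,"w":88},"nru":{"hu":86,"ojq":79,"ynq":51,"zie":61},"syr":[92,69,40],"xl":96},"sse":{"ccf":{"a":28,"ik":82},"e":[65,47,89,65],"o":{"k":22,"kv":74,"rfr":93,"ukg":48}}}
After op 8 (replace /sse/o 7): {"cz":[[42,96,23,78,10],[61,53],{"h":64,"ykg":38},[86,66,86,65,44],[79,4,46]],"f":{"erk":[92,19,98,66],"nof":68,"qlv":{"iuk":29,"np":15}},"jx":{"d":{"d":90,"fv":13,"mf":86,"w":88},"nru":{"hu":86,"ojq":79,"ynq":51,"zie":61},"syr":[92,69,40],"xl":96},"sse":{"ccf":{"a":28,"ik":82},"e":[65,47,89,65],"o":7}}
After op 9 (add /cz/0/4 63): {"cz":[[42,96,23,78,63,10],[61,53],{"h":64,"ykg":38},[86,66,86,65,44],[79,4,46]],"f":{"erk":[92,19,98,66],"nof":68,"qlv":{"iuk":29,"np":15}},"jx":{"d":{"d":90,"fv":13,"mf":86,"w":88},"nru":{"hu":86,"ojq":79,"ynq":51,"zie":61},"syr":[92,69,40],"xl":96},"sse":{"ccf":{"a":28,"ik":82},"e":[65,47,89,65],"o":7}}
After op 10 (add /f/qlv/np 49): {"cz":[[42,96,23,78,63,10],[61,53],{"h":64,"ykg":38},[86,66,86,65,44],[79,4,46]],"f":{"erk":[92,19,98,66],"nof":68,"qlv":{"iuk":29,"np":49}},"jx":{"d":{"d":90,"fv":13,"mf":86,"w":88},"nru":{"hu":86,"ojq":79,"ynq":51,"zie":61},"syr":[92,69,40],"xl":96},"sse":{"ccf":{"a":28,"ik":82},"e":[65,47,89,65],"o":7}}
After op 11 (replace /f/erk/0 76): {"cz":[[42,96,23,78,63,10],[61,53],{"h":64,"ykg":38},[86,66,86,65,44],[79,4,46]],"f":{"erk":[76,19,98,66],"nof":68,"qlv":{"iuk":29,"np":49}},"jx":{"d":{"d":90,"fv":13,"mf":86,"w":88},"nru":{"hu":86,"ojq":79,"ynq":51,"zie":61},"syr":[92,69,40],"xl":96},"sse":{"ccf":{"a":28,"ik":82},"e":[65,47,89,65],"o":7}}
After op 12 (add /f/x 93): {"cz":[[42,96,23,78,63,10],[61,53],{"h":64,"ykg":38},[86,66,86,65,44],[79,4,46]],"f":{"erk":[76,19,98,66],"nof":68,"qlv":{"iuk":29,"np":49},"x":93},"jx":{"d":{"d":90,"fv":13,"mf":86,"w":88},"nru":{"hu":86,"ojq":79,"ynq":51,"zie":61},"syr":[92,69,40],"xl":96},"sse":{"ccf":{"a":28,"ik":82},"e":[65,47,89,65],"o":7}}
After op 13 (add /sse/o 22): {"cz":[[42,96,23,78,63,10],[61,53],{"h":64,"ykg":38},[86,66,86,65,44],[79,4,46]],"f":{"erk":[76,19,98,66],"nof":68,"qlv":{"iuk":29,"np":49},"x":93},"jx":{"d":{"d":90,"fv":13,"mf":86,"w":88},"nru":{"hu":86,"ojq":79,"ynq":51,"zie":61},"syr":[92,69,40],"xl":96},"sse":{"ccf":{"a":28,"ik":82},"e":[65,47,89,65],"o":22}}
After op 14 (remove /cz/4/2): {"cz":[[42,96,23,78,63,10],[61,53],{"h":64,"ykg":38},[86,66,86,65,44],[79,4]],"f":{"erk":[76,19,98,66],"nof":68,"qlv":{"iuk":29,"np":49},"x":93},"jx":{"d":{"d":90,"fv":13,"mf":86,"w":88},"nru":{"hu":86,"ojq":79,"ynq":51,"zie":61},"syr":[92,69,40],"xl":96},"sse":{"ccf":{"a":28,"ik":82},"e":[65,47,89,65],"o":22}}
After op 15 (remove /cz/2/ykg): {"cz":[[42,96,23,78,63,10],[61,53],{"h":64},[86,66,86,65,44],[79,4]],"f":{"erk":[76,19,98,66],"nof":68,"qlv":{"iuk":29,"np":49},"x":93},"jx":{"d":{"d":90,"fv":13,"mf":86,"w":88},"nru":{"hu":86,"ojq":79,"ynq":51,"zie":61},"syr":[92,69,40],"xl":96},"sse":{"ccf":{"a":28,"ik":82},"e":[65,47,89,65],"o":22}}
After op 16 (replace /sse/e/3 2): {"cz":[[42,96,23,78,63,10],[61,53],{"h":64},[86,66,86,65,44],[79,4]],"f":{"erk":[76,19,98,66],"nof":68,"qlv":{"iuk":29,"np":49},"x":93},"jx":{"d":{"d":90,"fv":13,"mf":86,"w":88},"nru":{"hu":86,"ojq":79,"ynq":51,"zie":61},"syr":[92,69,40],"xl":96},"sse":{"ccf":{"a":28,"ik":82},"e":[65,47,89,2],"o":22}}
After op 17 (add /cz/5 29): {"cz":[[42,96,23,78,63,10],[61,53],{"h":64},[86,66,86,65,44],[79,4],29],"f":{"erk":[76,19,98,66],"nof":68,"qlv":{"iuk":29,"np":49},"x":93},"jx":{"d":{"d":90,"fv":13,"mf":86,"w":88},"nru":{"hu":86,"ojq":79,"ynq":51,"zie":61},"syr":[92,69,40],"xl":96},"sse":{"ccf":{"a":28,"ik":82},"e":[65,47,89,2],"o":22}}
Value at /f/x: 93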